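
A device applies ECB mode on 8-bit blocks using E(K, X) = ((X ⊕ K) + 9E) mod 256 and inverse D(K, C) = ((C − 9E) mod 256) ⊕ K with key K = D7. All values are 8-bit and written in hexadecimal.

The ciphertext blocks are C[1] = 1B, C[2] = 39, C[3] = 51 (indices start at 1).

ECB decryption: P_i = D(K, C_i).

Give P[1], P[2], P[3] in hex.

P[1] = AA, P[2] = 4C, P[3] = 64

P[1]: D(K, 1B) = AA.
P[2]: D(K, 39) = 4C.
P[3]: D(K, 51) = 64.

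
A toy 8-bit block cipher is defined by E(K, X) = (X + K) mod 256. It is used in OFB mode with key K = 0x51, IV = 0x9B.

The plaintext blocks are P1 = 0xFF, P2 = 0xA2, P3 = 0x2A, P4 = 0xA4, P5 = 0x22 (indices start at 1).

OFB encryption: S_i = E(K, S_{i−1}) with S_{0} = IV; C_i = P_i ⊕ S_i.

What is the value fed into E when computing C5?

0xDF

C1: S = E(K, 0x9B) = 0xEC; 0xFF ⊕ 0xEC = 0x13.
C2: S = E(K, 0xEC) = 0x3D; 0xA2 ⊕ 0x3D = 0x9F.
C3: S = E(K, 0x3D) = 0x8E; 0x2A ⊕ 0x8E = 0xA4.
C4: S = E(K, 0x8E) = 0xDF; 0xA4 ⊕ 0xDF = 0x7B.
C5: S = E(K, 0xDF) = 0x30; 0x22 ⊕ 0x30 = 0x12.
So the input to E for block 5 is 0xDF.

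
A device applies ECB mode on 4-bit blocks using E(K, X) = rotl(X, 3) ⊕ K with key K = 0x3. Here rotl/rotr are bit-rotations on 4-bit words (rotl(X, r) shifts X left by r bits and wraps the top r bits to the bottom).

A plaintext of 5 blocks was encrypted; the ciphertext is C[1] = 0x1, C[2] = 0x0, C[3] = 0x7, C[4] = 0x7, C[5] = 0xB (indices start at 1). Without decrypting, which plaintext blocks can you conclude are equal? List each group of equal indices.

P[3] = P[4]

ECB encrypts each block independently with the same key, so equal ciphertext blocks imply equal plaintext blocks.
C[3] = C[4] = 0x7, so P[3] = P[4].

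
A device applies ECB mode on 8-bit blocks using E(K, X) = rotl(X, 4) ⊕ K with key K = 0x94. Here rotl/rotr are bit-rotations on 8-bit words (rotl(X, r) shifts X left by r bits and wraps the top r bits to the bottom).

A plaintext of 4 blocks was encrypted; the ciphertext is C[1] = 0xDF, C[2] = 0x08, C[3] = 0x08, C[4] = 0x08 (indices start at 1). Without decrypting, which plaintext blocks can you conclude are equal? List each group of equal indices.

ECB encrypts each block independently with the same key, so equal ciphertext blocks imply equal plaintext blocks.
C[2] = C[3] = C[4] = 0x08, so P[2] = P[3] = P[4].

P[2] = P[3] = P[4]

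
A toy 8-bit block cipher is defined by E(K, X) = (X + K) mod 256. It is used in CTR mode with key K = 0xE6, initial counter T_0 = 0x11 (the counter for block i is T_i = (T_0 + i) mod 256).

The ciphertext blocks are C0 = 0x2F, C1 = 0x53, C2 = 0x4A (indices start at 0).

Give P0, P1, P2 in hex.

P0 = 0xD8, P1 = 0xAB, P2 = 0xB3

CTR decryption: S_i = E(K, T_i) where T_i is the counter for block i; P_i = C_i ⊕ S_i.
P0: T = 0x11, S = E(K, T) = 0xF7; 0x2F ⊕ 0xF7 = 0xD8.
P1: T = 0x12, S = E(K, T) = 0xF8; 0x53 ⊕ 0xF8 = 0xAB.
P2: T = 0x13, S = E(K, T) = 0xF9; 0x4A ⊕ 0xF9 = 0xB3.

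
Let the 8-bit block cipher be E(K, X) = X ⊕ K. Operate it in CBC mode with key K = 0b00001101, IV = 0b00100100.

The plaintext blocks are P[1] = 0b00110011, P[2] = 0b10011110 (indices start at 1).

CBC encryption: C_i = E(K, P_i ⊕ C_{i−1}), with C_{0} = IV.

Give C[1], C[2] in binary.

C[1]: P[1] ⊕ 0b00100100 = 0b00010111; E(K, 0b00010111) = 0b00011010.
C[2]: P[2] ⊕ 0b00011010 = 0b10000100; E(K, 0b10000100) = 0b10001001.

C[1] = 0b00011010, C[2] = 0b10001001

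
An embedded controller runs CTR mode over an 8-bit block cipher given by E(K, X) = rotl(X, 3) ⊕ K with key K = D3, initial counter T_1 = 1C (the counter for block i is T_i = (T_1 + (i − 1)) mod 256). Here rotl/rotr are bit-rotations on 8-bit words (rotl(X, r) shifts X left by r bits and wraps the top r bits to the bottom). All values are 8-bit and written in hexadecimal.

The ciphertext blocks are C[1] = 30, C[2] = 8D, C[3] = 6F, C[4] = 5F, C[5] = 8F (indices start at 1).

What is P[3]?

CTR decryption: S_i = E(K, T_i) where T_i is the counter for block i; P_i = C_i ⊕ S_i.
P[3]: T = 1E, S = E(K, T) = 23; 6F ⊕ 23 = 4C.

P[3] = 4C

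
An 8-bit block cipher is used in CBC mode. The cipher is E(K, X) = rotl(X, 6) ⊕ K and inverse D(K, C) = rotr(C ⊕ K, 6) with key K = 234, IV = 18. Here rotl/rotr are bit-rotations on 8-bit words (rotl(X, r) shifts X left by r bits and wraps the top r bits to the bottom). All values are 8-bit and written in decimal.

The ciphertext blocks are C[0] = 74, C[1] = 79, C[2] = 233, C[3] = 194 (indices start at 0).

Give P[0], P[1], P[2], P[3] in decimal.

P[0] = 144, P[1] = 220, P[2] = 67, P[3] = 73

CBC decryption: P_i = D(K, C_i) ⊕ C_{i−1}, with C_{−1} = IV.
P[0]: D(K, 74) = 130; 130 ⊕ 18 = 144.
P[1]: D(K, 79) = 150; 150 ⊕ 74 = 220.
P[2]: D(K, 233) = 12; 12 ⊕ 79 = 67.
P[3]: D(K, 194) = 160; 160 ⊕ 233 = 73.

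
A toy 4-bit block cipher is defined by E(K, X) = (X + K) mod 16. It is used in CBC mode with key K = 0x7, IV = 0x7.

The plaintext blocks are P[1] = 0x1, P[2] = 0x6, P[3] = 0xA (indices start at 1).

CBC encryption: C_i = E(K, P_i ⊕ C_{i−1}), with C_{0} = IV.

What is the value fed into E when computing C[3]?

0x8

C[1]: P[1] ⊕ 0x7 = 0x6; E(K, 0x6) = 0xD.
C[2]: P[2] ⊕ 0xD = 0xB; E(K, 0xB) = 0x2.
C[3]: P[3] ⊕ 0x2 = 0x8; E(K, 0x8) = 0xF.
So the input to E for block [3] is 0x8.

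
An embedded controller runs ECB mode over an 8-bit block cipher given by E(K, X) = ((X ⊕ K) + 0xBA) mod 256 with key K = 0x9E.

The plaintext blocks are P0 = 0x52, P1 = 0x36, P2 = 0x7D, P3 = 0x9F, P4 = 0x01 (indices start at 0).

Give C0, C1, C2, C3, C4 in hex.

ECB encryption: C_i = E(K, P_i).
C0: E(K, 0x52) = 0x86.
C1: E(K, 0x36) = 0x62.
C2: E(K, 0x7D) = 0x9D.
C3: E(K, 0x9F) = 0xBB.
C4: E(K, 0x01) = 0x59.

C0 = 0x86, C1 = 0x62, C2 = 0x9D, C3 = 0xBB, C4 = 0x59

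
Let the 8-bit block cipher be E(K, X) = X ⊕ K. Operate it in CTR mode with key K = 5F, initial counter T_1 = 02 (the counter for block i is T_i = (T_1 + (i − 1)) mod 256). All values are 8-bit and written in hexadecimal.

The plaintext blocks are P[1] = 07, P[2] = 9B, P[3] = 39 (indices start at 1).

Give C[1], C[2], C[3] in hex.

CTR encryption: S_i = E(K, T_i) where T_i is the counter for block i; C_i = P_i ⊕ S_i.
C[1]: T = 02, S = E(K, T) = 5D; 07 ⊕ 5D = 5A.
C[2]: T = 03, S = E(K, T) = 5C; 9B ⊕ 5C = C7.
C[3]: T = 04, S = E(K, T) = 5B; 39 ⊕ 5B = 62.

C[1] = 5A, C[2] = C7, C[3] = 62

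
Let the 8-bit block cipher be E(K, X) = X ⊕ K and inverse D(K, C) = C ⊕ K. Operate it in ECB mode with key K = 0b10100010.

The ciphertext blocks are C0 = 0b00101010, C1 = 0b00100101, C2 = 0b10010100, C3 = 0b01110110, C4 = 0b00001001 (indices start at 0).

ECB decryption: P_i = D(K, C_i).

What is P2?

P2 = 0b00110110

P2: D(K, 0b10010100) = 0b00110110.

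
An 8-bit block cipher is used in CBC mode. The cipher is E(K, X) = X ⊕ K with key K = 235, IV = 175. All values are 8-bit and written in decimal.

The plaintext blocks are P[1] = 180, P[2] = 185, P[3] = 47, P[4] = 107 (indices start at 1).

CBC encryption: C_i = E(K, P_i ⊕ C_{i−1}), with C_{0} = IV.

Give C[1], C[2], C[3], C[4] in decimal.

C[1] = 240, C[2] = 162, C[3] = 102, C[4] = 230

C[1]: P[1] ⊕ 175 = 27; E(K, 27) = 240.
C[2]: P[2] ⊕ 240 = 73; E(K, 73) = 162.
C[3]: P[3] ⊕ 162 = 141; E(K, 141) = 102.
C[4]: P[4] ⊕ 102 = 13; E(K, 13) = 230.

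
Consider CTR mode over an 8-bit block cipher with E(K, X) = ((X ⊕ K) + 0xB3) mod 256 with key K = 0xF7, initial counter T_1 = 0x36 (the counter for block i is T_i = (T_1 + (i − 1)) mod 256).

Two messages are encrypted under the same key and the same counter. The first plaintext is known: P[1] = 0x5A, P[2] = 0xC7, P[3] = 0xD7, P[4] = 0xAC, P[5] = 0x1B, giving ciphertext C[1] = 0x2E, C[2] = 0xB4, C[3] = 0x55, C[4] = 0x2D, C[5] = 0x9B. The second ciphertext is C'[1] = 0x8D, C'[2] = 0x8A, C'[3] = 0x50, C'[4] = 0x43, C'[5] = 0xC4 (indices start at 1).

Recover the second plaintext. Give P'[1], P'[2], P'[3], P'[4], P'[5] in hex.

In CTR with a reused counter, both messages share the same keystream S_i, so C_i ⊕ C'_i = P_i ⊕ P'_i and thus P'_i = P_i ⊕ C_i ⊕ C'_i.
P'[1]: 0x5A ⊕ 0x2E ⊕ 0x8D = 0xF9.
P'[2]: 0xC7 ⊕ 0xB4 ⊕ 0x8A = 0xF9.
P'[3]: 0xD7 ⊕ 0x55 ⊕ 0x50 = 0xD2.
P'[4]: 0xAC ⊕ 0x2D ⊕ 0x43 = 0xC2.
P'[5]: 0x1B ⊕ 0x9B ⊕ 0xC4 = 0x44.

P'[1] = 0xF9, P'[2] = 0xF9, P'[3] = 0xD2, P'[4] = 0xC2, P'[5] = 0x44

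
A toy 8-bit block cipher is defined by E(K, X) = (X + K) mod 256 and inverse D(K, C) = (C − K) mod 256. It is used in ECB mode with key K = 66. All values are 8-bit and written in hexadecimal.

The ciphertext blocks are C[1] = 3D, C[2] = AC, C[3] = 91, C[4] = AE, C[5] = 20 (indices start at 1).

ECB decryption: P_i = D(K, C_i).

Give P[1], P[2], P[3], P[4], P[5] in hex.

P[1] = D7, P[2] = 46, P[3] = 2B, P[4] = 48, P[5] = BA

P[1]: D(K, 3D) = D7.
P[2]: D(K, AC) = 46.
P[3]: D(K, 91) = 2B.
P[4]: D(K, AE) = 48.
P[5]: D(K, 20) = BA.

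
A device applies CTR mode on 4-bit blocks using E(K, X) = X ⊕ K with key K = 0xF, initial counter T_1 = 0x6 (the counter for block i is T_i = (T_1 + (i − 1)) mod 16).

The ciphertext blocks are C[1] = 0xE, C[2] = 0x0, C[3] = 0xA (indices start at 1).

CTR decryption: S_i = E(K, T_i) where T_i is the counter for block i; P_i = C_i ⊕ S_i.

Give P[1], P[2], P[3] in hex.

P[1]: T = 0x6, S = E(K, T) = 0x9; 0xE ⊕ 0x9 = 0x7.
P[2]: T = 0x7, S = E(K, T) = 0x8; 0x0 ⊕ 0x8 = 0x8.
P[3]: T = 0x8, S = E(K, T) = 0x7; 0xA ⊕ 0x7 = 0xD.

P[1] = 0x7, P[2] = 0x8, P[3] = 0xD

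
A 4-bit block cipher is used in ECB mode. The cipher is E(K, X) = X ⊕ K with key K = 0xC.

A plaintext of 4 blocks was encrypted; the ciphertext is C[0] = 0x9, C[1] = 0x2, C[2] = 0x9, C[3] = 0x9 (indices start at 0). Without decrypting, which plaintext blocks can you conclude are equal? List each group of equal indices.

P[0] = P[2] = P[3]

ECB encrypts each block independently with the same key, so equal ciphertext blocks imply equal plaintext blocks.
C[0] = C[2] = C[3] = 0x9, so P[0] = P[2] = P[3].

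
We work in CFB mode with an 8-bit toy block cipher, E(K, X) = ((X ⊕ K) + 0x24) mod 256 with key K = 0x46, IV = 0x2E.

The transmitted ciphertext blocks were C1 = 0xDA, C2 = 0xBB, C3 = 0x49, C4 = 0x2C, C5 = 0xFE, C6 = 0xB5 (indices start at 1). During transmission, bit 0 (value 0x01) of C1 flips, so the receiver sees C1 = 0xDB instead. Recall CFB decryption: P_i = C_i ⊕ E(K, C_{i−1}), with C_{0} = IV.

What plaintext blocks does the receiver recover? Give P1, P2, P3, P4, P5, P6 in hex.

P1 = 0x57, P2 = 0x7A, P3 = 0x68, P4 = 0x1F, P5 = 0x70, P6 = 0x69

Only C1 changed, to 0xDB. In CFB, a change in C_i flips the same bit in P_i and garbles P_{i+1}. Decrypting the received ciphertext:
P1: E(K, 0x2E) = 0x8C; 0xDB ⊕ 0x8C = 0x57.
P2: E(K, 0xDB) = 0xC1; 0xBB ⊕ 0xC1 = 0x7A.
P3: E(K, 0xBB) = 0x21; 0x49 ⊕ 0x21 = 0x68.
P4: E(K, 0x49) = 0x33; 0x2C ⊕ 0x33 = 0x1F.
P5: E(K, 0x2C) = 0x8E; 0xFE ⊕ 0x8E = 0x70.
P6: E(K, 0xFE) = 0xDC; 0xB5 ⊕ 0xDC = 0x69.
Blocks that differ from the original plaintext: P1, P2.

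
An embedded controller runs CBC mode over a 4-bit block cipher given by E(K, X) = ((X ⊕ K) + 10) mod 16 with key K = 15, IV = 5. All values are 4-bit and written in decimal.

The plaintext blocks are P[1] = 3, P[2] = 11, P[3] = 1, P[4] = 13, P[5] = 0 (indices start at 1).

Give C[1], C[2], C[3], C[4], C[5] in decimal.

C[1] = 3, C[2] = 1, C[3] = 9, C[4] = 5, C[5] = 4

CBC encryption: C_i = E(K, P_i ⊕ C_{i−1}), with C_{0} = IV.
C[1]: P[1] ⊕ 5 = 6; E(K, 6) = 3.
C[2]: P[2] ⊕ 3 = 8; E(K, 8) = 1.
C[3]: P[3] ⊕ 1 = 0; E(K, 0) = 9.
C[4]: P[4] ⊕ 9 = 4; E(K, 4) = 5.
C[5]: P[5] ⊕ 5 = 5; E(K, 5) = 4.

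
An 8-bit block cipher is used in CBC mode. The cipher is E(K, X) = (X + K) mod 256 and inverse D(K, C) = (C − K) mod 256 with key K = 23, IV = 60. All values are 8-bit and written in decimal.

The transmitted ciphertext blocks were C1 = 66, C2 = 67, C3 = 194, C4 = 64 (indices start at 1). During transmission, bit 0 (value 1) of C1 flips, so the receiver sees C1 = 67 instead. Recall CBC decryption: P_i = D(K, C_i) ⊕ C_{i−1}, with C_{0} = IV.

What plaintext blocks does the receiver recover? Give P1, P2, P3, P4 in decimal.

Only C1 changed, to 67. In CBC, a change in C_i garbles P_i and flips the same bit in P_{i+1}. Decrypting the received ciphertext:
P1: D(K, 67) = 44; 44 ⊕ 60 = 16.
P2: D(K, 67) = 44; 44 ⊕ 67 = 111.
P3: D(K, 194) = 171; 171 ⊕ 67 = 232.
P4: D(K, 64) = 41; 41 ⊕ 194 = 235.
Blocks that differ from the original plaintext: P1, P2.

P1 = 16, P2 = 111, P3 = 232, P4 = 235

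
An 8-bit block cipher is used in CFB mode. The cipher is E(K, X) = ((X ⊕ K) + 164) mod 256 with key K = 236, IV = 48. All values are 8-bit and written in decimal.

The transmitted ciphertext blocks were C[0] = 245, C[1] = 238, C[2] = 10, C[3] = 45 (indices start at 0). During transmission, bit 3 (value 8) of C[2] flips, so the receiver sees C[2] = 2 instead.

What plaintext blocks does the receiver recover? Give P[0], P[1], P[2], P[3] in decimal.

CFB decryption: P_i = C_i ⊕ E(K, C_{i−1}), with C_{−1} = IV.
Only C[2] changed, to 2. In CFB, a change in C_i flips the same bit in P_i and garbles P_{i+1}. Decrypting the received ciphertext:
P[0]: E(K, 48) = 128; 245 ⊕ 128 = 117.
P[1]: E(K, 245) = 189; 238 ⊕ 189 = 83.
P[2]: E(K, 238) = 166; 2 ⊕ 166 = 164.
P[3]: E(K, 2) = 146; 45 ⊕ 146 = 191.
Blocks that differ from the original plaintext: P[2], P[3].

P[0] = 117, P[1] = 83, P[2] = 164, P[3] = 191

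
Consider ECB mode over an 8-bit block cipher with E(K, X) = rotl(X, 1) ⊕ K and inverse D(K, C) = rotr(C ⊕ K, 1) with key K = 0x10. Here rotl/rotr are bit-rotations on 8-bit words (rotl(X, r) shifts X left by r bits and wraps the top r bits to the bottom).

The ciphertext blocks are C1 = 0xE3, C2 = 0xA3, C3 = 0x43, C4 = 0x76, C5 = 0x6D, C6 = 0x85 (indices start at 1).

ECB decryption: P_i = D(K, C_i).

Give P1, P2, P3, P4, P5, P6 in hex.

P1: D(K, 0xE3) = 0xF9.
P2: D(K, 0xA3) = 0xD9.
P3: D(K, 0x43) = 0xA9.
P4: D(K, 0x76) = 0x33.
P5: D(K, 0x6D) = 0xBE.
P6: D(K, 0x85) = 0xCA.

P1 = 0xF9, P2 = 0xD9, P3 = 0xA9, P4 = 0x33, P5 = 0xBE, P6 = 0xCA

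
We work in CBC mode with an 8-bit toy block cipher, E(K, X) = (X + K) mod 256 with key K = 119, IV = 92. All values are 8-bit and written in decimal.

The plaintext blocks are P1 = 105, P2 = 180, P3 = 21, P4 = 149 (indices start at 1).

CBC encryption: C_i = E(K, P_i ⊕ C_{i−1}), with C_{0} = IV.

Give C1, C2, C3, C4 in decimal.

C1 = 172, C2 = 143, C3 = 17, C4 = 251

C1: P1 ⊕ 92 = 53; E(K, 53) = 172.
C2: P2 ⊕ 172 = 24; E(K, 24) = 143.
C3: P3 ⊕ 143 = 154; E(K, 154) = 17.
C4: P4 ⊕ 17 = 132; E(K, 132) = 251.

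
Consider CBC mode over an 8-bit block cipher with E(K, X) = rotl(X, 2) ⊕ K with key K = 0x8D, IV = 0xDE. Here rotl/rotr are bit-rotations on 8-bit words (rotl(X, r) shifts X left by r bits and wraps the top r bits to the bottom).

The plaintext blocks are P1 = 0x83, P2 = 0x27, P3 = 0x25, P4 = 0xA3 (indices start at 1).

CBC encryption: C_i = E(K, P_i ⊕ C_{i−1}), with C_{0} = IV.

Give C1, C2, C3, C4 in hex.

C1 = 0xF8, C2 = 0xF2, C3 = 0xD2, C4 = 0x48

C1: P1 ⊕ 0xDE = 0x5D; E(K, 0x5D) = 0xF8.
C2: P2 ⊕ 0xF8 = 0xDF; E(K, 0xDF) = 0xF2.
C3: P3 ⊕ 0xF2 = 0xD7; E(K, 0xD7) = 0xD2.
C4: P4 ⊕ 0xD2 = 0x71; E(K, 0x71) = 0x48.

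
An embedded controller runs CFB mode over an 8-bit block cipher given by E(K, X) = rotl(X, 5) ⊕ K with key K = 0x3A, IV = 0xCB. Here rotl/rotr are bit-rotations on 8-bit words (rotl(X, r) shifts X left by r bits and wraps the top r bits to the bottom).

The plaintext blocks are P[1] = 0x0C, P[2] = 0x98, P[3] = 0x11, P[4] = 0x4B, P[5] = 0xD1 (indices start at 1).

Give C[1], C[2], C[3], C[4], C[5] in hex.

CFB encryption: C_i = P_i ⊕ E(K, C_{i−1}), with C_{0} = IV.
C[1]: E(K, 0xCB) = 0x43; 0x0C ⊕ 0x43 = 0x4F.
C[2]: E(K, 0x4F) = 0xD3; 0x98 ⊕ 0xD3 = 0x4B.
C[3]: E(K, 0x4B) = 0x53; 0x11 ⊕ 0x53 = 0x42.
C[4]: E(K, 0x42) = 0x72; 0x4B ⊕ 0x72 = 0x39.
C[5]: E(K, 0x39) = 0x1D; 0xD1 ⊕ 0x1D = 0xCC.

C[1] = 0x4F, C[2] = 0x4B, C[3] = 0x42, C[4] = 0x39, C[5] = 0xCC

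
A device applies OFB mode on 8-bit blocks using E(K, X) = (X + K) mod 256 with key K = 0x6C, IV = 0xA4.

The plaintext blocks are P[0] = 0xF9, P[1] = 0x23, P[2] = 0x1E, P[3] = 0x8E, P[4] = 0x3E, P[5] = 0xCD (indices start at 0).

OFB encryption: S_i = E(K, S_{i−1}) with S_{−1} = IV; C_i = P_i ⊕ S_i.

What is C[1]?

C[0]: S = E(K, 0xA4) = 0x10; 0xF9 ⊕ 0x10 = 0xE9.
C[1]: S = E(K, 0x10) = 0x7C; 0x23 ⊕ 0x7C = 0x5F.

C[1] = 0x5F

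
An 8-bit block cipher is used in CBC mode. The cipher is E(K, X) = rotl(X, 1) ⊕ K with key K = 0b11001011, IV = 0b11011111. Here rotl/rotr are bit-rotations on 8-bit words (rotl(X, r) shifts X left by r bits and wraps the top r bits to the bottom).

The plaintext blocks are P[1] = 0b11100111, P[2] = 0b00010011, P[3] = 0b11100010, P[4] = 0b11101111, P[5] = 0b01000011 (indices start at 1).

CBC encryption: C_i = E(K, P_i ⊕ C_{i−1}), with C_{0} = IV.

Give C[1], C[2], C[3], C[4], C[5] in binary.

C[1] = 0b10111011, C[2] = 0b10011010, C[3] = 0b00111011, C[4] = 0b01100010, C[5] = 0b10001001

C[1]: P[1] ⊕ 0b11011111 = 0b00111000; E(K, 0b00111000) = 0b10111011.
C[2]: P[2] ⊕ 0b10111011 = 0b10101000; E(K, 0b10101000) = 0b10011010.
C[3]: P[3] ⊕ 0b10011010 = 0b01111000; E(K, 0b01111000) = 0b00111011.
C[4]: P[4] ⊕ 0b00111011 = 0b11010100; E(K, 0b11010100) = 0b01100010.
C[5]: P[5] ⊕ 0b01100010 = 0b00100001; E(K, 0b00100001) = 0b10001001.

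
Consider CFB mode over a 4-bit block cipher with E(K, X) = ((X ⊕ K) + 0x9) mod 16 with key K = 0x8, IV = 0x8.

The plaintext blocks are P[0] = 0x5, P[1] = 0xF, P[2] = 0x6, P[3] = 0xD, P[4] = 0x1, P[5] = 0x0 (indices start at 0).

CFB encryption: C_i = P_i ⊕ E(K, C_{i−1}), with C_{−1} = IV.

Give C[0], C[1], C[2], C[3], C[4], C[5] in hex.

C[0] = 0xC, C[1] = 0x2, C[2] = 0x5, C[3] = 0xB, C[4] = 0xD, C[5] = 0xE

C[0]: E(K, 0x8) = 0x9; 0x5 ⊕ 0x9 = 0xC.
C[1]: E(K, 0xC) = 0xD; 0xF ⊕ 0xD = 0x2.
C[2]: E(K, 0x2) = 0x3; 0x6 ⊕ 0x3 = 0x5.
C[3]: E(K, 0x5) = 0x6; 0xD ⊕ 0x6 = 0xB.
C[4]: E(K, 0xB) = 0xC; 0x1 ⊕ 0xC = 0xD.
C[5]: E(K, 0xD) = 0xE; 0x0 ⊕ 0xE = 0xE.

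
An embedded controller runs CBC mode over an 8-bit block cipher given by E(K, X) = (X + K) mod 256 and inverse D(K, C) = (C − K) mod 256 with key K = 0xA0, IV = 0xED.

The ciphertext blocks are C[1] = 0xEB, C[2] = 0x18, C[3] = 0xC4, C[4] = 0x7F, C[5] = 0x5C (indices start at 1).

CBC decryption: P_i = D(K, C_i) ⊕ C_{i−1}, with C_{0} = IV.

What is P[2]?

P[2] = 0x93

P[2]: D(K, 0x18) = 0x78; 0x78 ⊕ 0xEB = 0x93.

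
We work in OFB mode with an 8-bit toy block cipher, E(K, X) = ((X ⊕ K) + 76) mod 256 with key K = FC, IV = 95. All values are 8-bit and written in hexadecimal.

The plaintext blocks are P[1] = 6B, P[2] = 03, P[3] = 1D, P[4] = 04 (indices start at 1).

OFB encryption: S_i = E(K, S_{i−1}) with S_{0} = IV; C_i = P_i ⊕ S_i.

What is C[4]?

C[4] = 99

C[1]: S = E(K, 95) = DF; 6B ⊕ DF = B4.
C[2]: S = E(K, DF) = 99; 03 ⊕ 99 = 9A.
C[3]: S = E(K, 99) = DB; 1D ⊕ DB = C6.
C[4]: S = E(K, DB) = 9D; 04 ⊕ 9D = 99.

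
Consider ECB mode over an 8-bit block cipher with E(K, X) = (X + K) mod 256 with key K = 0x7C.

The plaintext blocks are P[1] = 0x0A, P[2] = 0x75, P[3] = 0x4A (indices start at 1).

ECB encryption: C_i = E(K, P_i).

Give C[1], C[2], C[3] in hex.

C[1]: E(K, 0x0A) = 0x86.
C[2]: E(K, 0x75) = 0xF1.
C[3]: E(K, 0x4A) = 0xC6.

C[1] = 0x86, C[2] = 0xF1, C[3] = 0xC6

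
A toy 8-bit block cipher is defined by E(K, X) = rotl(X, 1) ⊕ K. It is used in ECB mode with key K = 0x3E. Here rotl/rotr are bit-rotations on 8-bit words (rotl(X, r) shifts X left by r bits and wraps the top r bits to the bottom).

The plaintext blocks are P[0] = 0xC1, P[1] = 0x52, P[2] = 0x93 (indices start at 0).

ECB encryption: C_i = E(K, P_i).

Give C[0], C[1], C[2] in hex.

C[0] = 0xBD, C[1] = 0x9A, C[2] = 0x19

C[0]: E(K, 0xC1) = 0xBD.
C[1]: E(K, 0x52) = 0x9A.
C[2]: E(K, 0x93) = 0x19.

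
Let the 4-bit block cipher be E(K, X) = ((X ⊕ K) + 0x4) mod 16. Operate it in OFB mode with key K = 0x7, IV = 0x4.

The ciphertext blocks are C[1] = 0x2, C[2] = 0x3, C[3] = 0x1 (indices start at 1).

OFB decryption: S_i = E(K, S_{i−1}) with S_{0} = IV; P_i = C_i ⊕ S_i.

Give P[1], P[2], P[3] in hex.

P[1]: S = E(K, 0x4) = 0x7; 0x2 ⊕ 0x7 = 0x5.
P[2]: S = E(K, 0x7) = 0x4; 0x3 ⊕ 0x4 = 0x7.
P[3]: S = E(K, 0x4) = 0x7; 0x1 ⊕ 0x7 = 0x6.

P[1] = 0x5, P[2] = 0x7, P[3] = 0x6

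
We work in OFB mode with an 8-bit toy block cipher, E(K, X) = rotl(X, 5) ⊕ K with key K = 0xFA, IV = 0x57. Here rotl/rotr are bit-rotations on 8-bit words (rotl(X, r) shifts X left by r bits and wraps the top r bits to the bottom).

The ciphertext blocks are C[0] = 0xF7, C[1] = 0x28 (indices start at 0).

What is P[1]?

P[1] = 0xD0

OFB decryption: S_i = E(K, S_{i−1}) with S_{−1} = IV; P_i = C_i ⊕ S_i.
P[0]: S = E(K, 0x57) = 0x10; 0xF7 ⊕ 0x10 = 0xE7.
P[1]: S = E(K, 0x10) = 0xF8; 0x28 ⊕ 0xF8 = 0xD0.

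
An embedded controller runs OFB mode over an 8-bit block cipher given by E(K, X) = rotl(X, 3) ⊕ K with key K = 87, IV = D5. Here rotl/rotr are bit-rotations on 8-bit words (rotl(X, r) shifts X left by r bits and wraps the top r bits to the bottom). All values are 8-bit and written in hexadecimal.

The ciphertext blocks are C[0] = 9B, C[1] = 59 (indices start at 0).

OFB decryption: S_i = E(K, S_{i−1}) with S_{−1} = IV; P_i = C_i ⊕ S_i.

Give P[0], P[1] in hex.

P[0] = B2, P[1] = 97

P[0]: S = E(K, D5) = 29; 9B ⊕ 29 = B2.
P[1]: S = E(K, 29) = CE; 59 ⊕ CE = 97.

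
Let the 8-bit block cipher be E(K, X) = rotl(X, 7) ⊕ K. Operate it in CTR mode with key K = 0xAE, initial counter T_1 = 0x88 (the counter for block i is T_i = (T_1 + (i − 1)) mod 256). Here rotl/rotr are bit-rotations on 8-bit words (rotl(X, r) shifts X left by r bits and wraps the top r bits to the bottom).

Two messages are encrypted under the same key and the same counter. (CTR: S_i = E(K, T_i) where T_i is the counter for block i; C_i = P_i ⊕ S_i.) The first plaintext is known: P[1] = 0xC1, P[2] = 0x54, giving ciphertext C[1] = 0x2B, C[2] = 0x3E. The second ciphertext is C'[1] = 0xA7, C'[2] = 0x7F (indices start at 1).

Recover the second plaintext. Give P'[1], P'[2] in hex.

P'[1] = 0x4D, P'[2] = 0x15

In CTR with a reused counter, both messages share the same keystream S_i, so C_i ⊕ C'_i = P_i ⊕ P'_i and thus P'_i = P_i ⊕ C_i ⊕ C'_i.
P'[1]: 0xC1 ⊕ 0x2B ⊕ 0xA7 = 0x4D.
P'[2]: 0x54 ⊕ 0x3E ⊕ 0x7F = 0x15.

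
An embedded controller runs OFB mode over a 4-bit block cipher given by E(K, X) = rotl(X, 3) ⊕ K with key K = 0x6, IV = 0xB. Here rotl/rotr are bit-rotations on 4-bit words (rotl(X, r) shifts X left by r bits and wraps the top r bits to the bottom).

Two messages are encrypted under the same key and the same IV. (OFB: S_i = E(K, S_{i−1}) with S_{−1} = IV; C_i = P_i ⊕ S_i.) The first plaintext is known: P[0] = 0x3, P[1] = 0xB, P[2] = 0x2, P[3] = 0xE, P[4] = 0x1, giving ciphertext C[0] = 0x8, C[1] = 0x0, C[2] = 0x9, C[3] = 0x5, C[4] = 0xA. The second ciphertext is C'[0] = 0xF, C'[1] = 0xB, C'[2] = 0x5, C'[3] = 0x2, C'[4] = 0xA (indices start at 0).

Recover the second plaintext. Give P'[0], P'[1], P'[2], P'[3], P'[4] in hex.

P'[0] = 0x4, P'[1] = 0x0, P'[2] = 0xE, P'[3] = 0x9, P'[4] = 0x1

In OFB with a reused IV, both messages share the same keystream S_i, so C_i ⊕ C'_i = P_i ⊕ P'_i and thus P'_i = P_i ⊕ C_i ⊕ C'_i.
P'[0]: 0x3 ⊕ 0x8 ⊕ 0xF = 0x4.
P'[1]: 0xB ⊕ 0x0 ⊕ 0xB = 0x0.
P'[2]: 0x2 ⊕ 0x9 ⊕ 0x5 = 0xE.
P'[3]: 0xE ⊕ 0x5 ⊕ 0x2 = 0x9.
P'[4]: 0x1 ⊕ 0xA ⊕ 0xA = 0x1.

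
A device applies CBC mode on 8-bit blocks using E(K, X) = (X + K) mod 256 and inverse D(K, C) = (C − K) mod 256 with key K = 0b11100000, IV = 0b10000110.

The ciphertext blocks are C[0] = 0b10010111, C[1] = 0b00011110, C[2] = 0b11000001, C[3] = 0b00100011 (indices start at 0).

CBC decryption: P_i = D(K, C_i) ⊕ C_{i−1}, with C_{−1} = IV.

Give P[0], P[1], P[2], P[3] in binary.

P[0]: D(K, 0b10010111) = 0b10110111; 0b10110111 ⊕ 0b10000110 = 0b00110001.
P[1]: D(K, 0b00011110) = 0b00111110; 0b00111110 ⊕ 0b10010111 = 0b10101001.
P[2]: D(K, 0b11000001) = 0b11100001; 0b11100001 ⊕ 0b00011110 = 0b11111111.
P[3]: D(K, 0b00100011) = 0b01000011; 0b01000011 ⊕ 0b11000001 = 0b10000010.

P[0] = 0b00110001, P[1] = 0b10101001, P[2] = 0b11111111, P[3] = 0b10000010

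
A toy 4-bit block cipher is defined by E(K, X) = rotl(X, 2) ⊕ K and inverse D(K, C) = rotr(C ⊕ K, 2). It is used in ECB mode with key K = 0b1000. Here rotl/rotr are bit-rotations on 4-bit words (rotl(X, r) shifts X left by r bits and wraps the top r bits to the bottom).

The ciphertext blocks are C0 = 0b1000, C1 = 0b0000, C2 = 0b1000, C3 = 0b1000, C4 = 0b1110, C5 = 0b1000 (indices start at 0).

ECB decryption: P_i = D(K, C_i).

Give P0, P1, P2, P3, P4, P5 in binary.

P0 = 0b0000, P1 = 0b0010, P2 = 0b0000, P3 = 0b0000, P4 = 0b1001, P5 = 0b0000

P0: D(K, 0b1000) = 0b0000.
P1: D(K, 0b0000) = 0b0010.
P2: D(K, 0b1000) = 0b0000.
P3: D(K, 0b1000) = 0b0000.
P4: D(K, 0b1110) = 0b1001.
P5: D(K, 0b1000) = 0b0000.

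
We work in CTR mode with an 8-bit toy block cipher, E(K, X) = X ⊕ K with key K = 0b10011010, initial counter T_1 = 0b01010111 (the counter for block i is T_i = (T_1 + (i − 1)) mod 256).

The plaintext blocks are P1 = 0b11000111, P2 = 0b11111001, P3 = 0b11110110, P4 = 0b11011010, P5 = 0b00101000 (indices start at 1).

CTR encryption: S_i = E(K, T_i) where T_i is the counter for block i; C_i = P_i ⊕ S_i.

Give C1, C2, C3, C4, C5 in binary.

C1 = 0b00001010, C2 = 0b00111011, C3 = 0b00110101, C4 = 0b00011010, C5 = 0b11101001

C1: T = 0b01010111, S = E(K, T) = 0b11001101; 0b11000111 ⊕ 0b11001101 = 0b00001010.
C2: T = 0b01011000, S = E(K, T) = 0b11000010; 0b11111001 ⊕ 0b11000010 = 0b00111011.
C3: T = 0b01011001, S = E(K, T) = 0b11000011; 0b11110110 ⊕ 0b11000011 = 0b00110101.
C4: T = 0b01011010, S = E(K, T) = 0b11000000; 0b11011010 ⊕ 0b11000000 = 0b00011010.
C5: T = 0b01011011, S = E(K, T) = 0b11000001; 0b00101000 ⊕ 0b11000001 = 0b11101001.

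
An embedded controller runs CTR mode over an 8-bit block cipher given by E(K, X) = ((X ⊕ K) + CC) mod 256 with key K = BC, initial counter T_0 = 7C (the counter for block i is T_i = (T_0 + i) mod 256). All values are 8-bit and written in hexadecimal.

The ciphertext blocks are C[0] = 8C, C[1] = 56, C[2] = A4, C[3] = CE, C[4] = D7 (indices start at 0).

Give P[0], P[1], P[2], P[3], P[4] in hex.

CTR decryption: S_i = E(K, T_i) where T_i is the counter for block i; P_i = C_i ⊕ S_i.
P[0]: T = 7C, S = E(K, T) = 8C; 8C ⊕ 8C = 00.
P[1]: T = 7D, S = E(K, T) = 8D; 56 ⊕ 8D = DB.
P[2]: T = 7E, S = E(K, T) = 8E; A4 ⊕ 8E = 2A.
P[3]: T = 7F, S = E(K, T) = 8F; CE ⊕ 8F = 41.
P[4]: T = 80, S = E(K, T) = 08; D7 ⊕ 08 = DF.

P[0] = 00, P[1] = DB, P[2] = 2A, P[3] = 41, P[4] = DF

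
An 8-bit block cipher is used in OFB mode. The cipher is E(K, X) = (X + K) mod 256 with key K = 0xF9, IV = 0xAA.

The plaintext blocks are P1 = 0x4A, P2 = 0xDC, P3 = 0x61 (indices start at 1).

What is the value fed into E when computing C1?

0xAA

OFB encryption: S_i = E(K, S_{i−1}) with S_{0} = IV; C_i = P_i ⊕ S_i.
C1: S = E(K, 0xAA) = 0xA3; 0x4A ⊕ 0xA3 = 0xE9.
So the input to E for block 1 is 0xAA.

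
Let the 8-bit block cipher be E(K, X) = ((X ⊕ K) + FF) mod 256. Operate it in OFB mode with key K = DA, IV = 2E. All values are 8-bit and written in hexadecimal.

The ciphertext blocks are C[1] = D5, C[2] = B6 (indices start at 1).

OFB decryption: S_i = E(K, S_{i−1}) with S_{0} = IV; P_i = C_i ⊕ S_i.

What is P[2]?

P[2] = 9E

P[1]: S = E(K, 2E) = F3; D5 ⊕ F3 = 26.
P[2]: S = E(K, F3) = 28; B6 ⊕ 28 = 9E.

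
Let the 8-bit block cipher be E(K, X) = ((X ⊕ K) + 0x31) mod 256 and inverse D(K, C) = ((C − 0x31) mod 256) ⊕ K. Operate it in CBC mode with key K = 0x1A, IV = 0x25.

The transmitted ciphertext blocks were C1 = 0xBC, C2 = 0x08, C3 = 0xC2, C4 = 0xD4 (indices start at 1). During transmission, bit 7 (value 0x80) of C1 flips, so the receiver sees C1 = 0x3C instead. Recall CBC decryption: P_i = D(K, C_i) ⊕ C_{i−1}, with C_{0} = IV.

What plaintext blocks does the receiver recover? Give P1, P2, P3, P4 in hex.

Only C1 changed, to 0x3C. In CBC, a change in C_i garbles P_i and flips the same bit in P_{i+1}. Decrypting the received ciphertext:
P1: D(K, 0x3C) = 0x11; 0x11 ⊕ 0x25 = 0x34.
P2: D(K, 0x08) = 0xCD; 0xCD ⊕ 0x3C = 0xF1.
P3: D(K, 0xC2) = 0x8B; 0x8B ⊕ 0x08 = 0x83.
P4: D(K, 0xD4) = 0xB9; 0xB9 ⊕ 0xC2 = 0x7B.
Blocks that differ from the original plaintext: P1, P2.

P1 = 0x34, P2 = 0xF1, P3 = 0x83, P4 = 0x7B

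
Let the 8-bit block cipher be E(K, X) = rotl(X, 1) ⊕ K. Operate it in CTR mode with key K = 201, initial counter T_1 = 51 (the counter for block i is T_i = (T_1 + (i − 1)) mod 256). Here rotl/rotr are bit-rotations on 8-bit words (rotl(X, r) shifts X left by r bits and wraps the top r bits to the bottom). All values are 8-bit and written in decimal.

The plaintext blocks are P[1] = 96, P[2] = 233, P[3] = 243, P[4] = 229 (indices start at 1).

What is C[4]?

CTR encryption: S_i = E(K, T_i) where T_i is the counter for block i; C_i = P_i ⊕ S_i.
C[1]: T = 51, S = E(K, T) = 175; 96 ⊕ 175 = 207.
C[2]: T = 52, S = E(K, T) = 161; 233 ⊕ 161 = 72.
C[3]: T = 53, S = E(K, T) = 163; 243 ⊕ 163 = 80.
C[4]: T = 54, S = E(K, T) = 165; 229 ⊕ 165 = 64.

C[4] = 64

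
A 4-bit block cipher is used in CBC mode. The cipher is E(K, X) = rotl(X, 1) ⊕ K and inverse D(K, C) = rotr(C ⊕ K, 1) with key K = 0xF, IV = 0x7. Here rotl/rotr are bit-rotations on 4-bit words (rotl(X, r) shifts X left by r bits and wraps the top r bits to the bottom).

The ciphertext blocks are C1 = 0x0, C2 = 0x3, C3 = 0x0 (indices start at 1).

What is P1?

CBC decryption: P_i = D(K, C_i) ⊕ C_{i−1}, with C_{0} = IV.
P1: D(K, 0x0) = 0xF; 0xF ⊕ 0x7 = 0x8.

P1 = 0x8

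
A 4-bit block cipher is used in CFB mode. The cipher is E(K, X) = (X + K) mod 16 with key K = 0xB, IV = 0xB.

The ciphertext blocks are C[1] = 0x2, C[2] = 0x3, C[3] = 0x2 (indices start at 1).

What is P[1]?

P[1] = 0x4

CFB decryption: P_i = C_i ⊕ E(K, C_{i−1}), with C_{0} = IV.
P[1]: E(K, 0xB) = 0x6; 0x2 ⊕ 0x6 = 0x4.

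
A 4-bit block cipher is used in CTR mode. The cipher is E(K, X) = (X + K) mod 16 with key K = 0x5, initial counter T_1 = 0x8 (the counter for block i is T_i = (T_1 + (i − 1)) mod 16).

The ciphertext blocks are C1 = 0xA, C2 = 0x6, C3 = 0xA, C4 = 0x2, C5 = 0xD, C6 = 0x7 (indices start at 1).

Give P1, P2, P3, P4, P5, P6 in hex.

P1 = 0x7, P2 = 0x8, P3 = 0x5, P4 = 0x2, P5 = 0xC, P6 = 0x5

CTR decryption: S_i = E(K, T_i) where T_i is the counter for block i; P_i = C_i ⊕ S_i.
P1: T = 0x8, S = E(K, T) = 0xD; 0xA ⊕ 0xD = 0x7.
P2: T = 0x9, S = E(K, T) = 0xE; 0x6 ⊕ 0xE = 0x8.
P3: T = 0xA, S = E(K, T) = 0xF; 0xA ⊕ 0xF = 0x5.
P4: T = 0xB, S = E(K, T) = 0x0; 0x2 ⊕ 0x0 = 0x2.
P5: T = 0xC, S = E(K, T) = 0x1; 0xD ⊕ 0x1 = 0xC.
P6: T = 0xD, S = E(K, T) = 0x2; 0x7 ⊕ 0x2 = 0x5.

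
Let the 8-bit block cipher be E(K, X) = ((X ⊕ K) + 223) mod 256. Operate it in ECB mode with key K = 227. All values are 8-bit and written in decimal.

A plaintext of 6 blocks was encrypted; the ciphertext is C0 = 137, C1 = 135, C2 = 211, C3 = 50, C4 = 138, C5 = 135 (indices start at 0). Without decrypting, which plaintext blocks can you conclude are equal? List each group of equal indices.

ECB encrypts each block independently with the same key, so equal ciphertext blocks imply equal plaintext blocks.
C1 = C5 = 135, so P1 = P5.

P1 = P5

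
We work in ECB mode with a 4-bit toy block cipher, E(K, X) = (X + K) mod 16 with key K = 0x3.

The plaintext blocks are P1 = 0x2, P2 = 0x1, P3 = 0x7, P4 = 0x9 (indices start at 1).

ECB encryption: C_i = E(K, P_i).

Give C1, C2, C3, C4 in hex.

C1 = 0x5, C2 = 0x4, C3 = 0xA, C4 = 0xC

C1: E(K, 0x2) = 0x5.
C2: E(K, 0x1) = 0x4.
C3: E(K, 0x7) = 0xA.
C4: E(K, 0x9) = 0xC.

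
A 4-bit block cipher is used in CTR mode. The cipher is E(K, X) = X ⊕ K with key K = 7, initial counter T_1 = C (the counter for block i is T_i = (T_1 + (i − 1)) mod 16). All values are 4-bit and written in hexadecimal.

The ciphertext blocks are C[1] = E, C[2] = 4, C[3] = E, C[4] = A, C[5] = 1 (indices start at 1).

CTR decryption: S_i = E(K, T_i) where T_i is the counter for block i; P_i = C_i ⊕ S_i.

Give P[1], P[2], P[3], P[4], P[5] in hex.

P[1]: T = C, S = E(K, T) = B; E ⊕ B = 5.
P[2]: T = D, S = E(K, T) = A; 4 ⊕ A = E.
P[3]: T = E, S = E(K, T) = 9; E ⊕ 9 = 7.
P[4]: T = F, S = E(K, T) = 8; A ⊕ 8 = 2.
P[5]: T = 0, S = E(K, T) = 7; 1 ⊕ 7 = 6.

P[1] = 5, P[2] = E, P[3] = 7, P[4] = 2, P[5] = 6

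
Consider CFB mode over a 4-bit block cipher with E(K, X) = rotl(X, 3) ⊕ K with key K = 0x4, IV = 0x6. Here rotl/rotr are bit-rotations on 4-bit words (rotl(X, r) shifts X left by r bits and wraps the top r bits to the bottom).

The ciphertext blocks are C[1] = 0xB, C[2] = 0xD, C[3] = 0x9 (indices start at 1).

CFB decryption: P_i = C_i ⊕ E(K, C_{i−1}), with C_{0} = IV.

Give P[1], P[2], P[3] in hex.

P[1]: E(K, 0x6) = 0x7; 0xB ⊕ 0x7 = 0xC.
P[2]: E(K, 0xB) = 0x9; 0xD ⊕ 0x9 = 0x4.
P[3]: E(K, 0xD) = 0xA; 0x9 ⊕ 0xA = 0x3.

P[1] = 0xC, P[2] = 0x4, P[3] = 0x3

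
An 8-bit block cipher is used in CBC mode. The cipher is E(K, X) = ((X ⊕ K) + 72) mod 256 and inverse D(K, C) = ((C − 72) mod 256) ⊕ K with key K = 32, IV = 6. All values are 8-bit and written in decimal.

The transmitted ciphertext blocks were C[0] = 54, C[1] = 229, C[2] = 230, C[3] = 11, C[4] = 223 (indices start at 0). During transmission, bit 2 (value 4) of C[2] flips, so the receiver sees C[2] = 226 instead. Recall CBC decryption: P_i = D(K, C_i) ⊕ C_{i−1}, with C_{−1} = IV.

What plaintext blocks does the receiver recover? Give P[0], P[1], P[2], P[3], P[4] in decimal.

Only C[2] changed, to 226. In CBC, a change in C_i garbles P_i and flips the same bit in P_{i+1}. Decrypting the received ciphertext:
P[0]: D(K, 54) = 206; 206 ⊕ 6 = 200.
P[1]: D(K, 229) = 189; 189 ⊕ 54 = 139.
P[2]: D(K, 226) = 186; 186 ⊕ 229 = 95.
P[3]: D(K, 11) = 227; 227 ⊕ 226 = 1.
P[4]: D(K, 223) = 183; 183 ⊕ 11 = 188.
Blocks that differ from the original plaintext: P[2], P[3].

P[0] = 200, P[1] = 139, P[2] = 95, P[3] = 1, P[4] = 188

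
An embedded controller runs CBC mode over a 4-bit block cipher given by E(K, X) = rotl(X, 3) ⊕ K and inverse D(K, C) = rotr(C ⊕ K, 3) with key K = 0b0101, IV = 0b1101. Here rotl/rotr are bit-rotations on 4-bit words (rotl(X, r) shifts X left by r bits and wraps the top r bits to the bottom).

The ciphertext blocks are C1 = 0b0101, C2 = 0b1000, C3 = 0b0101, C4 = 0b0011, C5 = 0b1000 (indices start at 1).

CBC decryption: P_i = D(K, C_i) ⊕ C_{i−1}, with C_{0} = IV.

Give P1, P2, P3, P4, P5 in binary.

P1 = 0b1101, P2 = 0b1110, P3 = 0b1000, P4 = 0b1001, P5 = 0b1000

P1: D(K, 0b0101) = 0b0000; 0b0000 ⊕ 0b1101 = 0b1101.
P2: D(K, 0b1000) = 0b1011; 0b1011 ⊕ 0b0101 = 0b1110.
P3: D(K, 0b0101) = 0b0000; 0b0000 ⊕ 0b1000 = 0b1000.
P4: D(K, 0b0011) = 0b1100; 0b1100 ⊕ 0b0101 = 0b1001.
P5: D(K, 0b1000) = 0b1011; 0b1011 ⊕ 0b0011 = 0b1000.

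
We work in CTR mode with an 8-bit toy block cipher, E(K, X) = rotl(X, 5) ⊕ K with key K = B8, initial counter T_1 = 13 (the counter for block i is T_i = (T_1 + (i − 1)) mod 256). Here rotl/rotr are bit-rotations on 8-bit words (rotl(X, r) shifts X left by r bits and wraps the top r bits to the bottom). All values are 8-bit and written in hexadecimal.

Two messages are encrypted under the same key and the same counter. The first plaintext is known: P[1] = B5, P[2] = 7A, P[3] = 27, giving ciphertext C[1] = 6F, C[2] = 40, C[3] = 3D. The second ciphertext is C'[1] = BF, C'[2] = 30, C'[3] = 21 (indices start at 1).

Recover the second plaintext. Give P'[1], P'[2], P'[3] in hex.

In CTR with a reused counter, both messages share the same keystream S_i, so C_i ⊕ C'_i = P_i ⊕ P'_i and thus P'_i = P_i ⊕ C_i ⊕ C'_i.
P'[1]: B5 ⊕ 6F ⊕ BF = 65.
P'[2]: 7A ⊕ 40 ⊕ 30 = 0A.
P'[3]: 27 ⊕ 3D ⊕ 21 = 3B.

P'[1] = 65, P'[2] = 0A, P'[3] = 3B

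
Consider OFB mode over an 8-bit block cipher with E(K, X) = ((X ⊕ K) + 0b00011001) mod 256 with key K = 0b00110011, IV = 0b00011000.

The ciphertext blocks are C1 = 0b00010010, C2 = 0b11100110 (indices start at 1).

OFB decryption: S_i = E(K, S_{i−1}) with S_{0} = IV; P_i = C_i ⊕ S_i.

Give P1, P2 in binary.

P1: S = E(K, 0b00011000) = 0b01000100; 0b00010010 ⊕ 0b01000100 = 0b01010110.
P2: S = E(K, 0b01000100) = 0b10010000; 0b11100110 ⊕ 0b10010000 = 0b01110110.

P1 = 0b01010110, P2 = 0b01110110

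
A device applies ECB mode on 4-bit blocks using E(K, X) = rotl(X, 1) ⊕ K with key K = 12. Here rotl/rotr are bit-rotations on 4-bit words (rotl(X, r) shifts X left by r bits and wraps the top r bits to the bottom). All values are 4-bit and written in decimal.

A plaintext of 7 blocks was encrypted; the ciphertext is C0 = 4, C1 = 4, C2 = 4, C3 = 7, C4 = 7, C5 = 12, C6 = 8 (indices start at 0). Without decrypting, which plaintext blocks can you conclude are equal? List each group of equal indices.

P0 = P1 = P2; P3 = P4

ECB encrypts each block independently with the same key, so equal ciphertext blocks imply equal plaintext blocks.
C0 = C1 = C2 = 4, so P0 = P1 = P2.
C3 = C4 = 7, so P3 = P4.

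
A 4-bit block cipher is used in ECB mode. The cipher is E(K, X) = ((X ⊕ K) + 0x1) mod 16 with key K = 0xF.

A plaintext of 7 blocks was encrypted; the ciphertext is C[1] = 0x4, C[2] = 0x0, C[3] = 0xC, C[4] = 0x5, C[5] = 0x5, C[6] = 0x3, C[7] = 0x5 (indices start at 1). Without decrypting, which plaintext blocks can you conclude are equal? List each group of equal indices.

P[4] = P[5] = P[7]

ECB encrypts each block independently with the same key, so equal ciphertext blocks imply equal plaintext blocks.
C[4] = C[5] = C[7] = 0x5, so P[4] = P[5] = P[7].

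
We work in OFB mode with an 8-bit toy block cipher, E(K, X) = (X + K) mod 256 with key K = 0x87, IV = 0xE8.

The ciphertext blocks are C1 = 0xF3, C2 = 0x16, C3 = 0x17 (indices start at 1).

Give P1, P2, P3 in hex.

P1 = 0x9C, P2 = 0xE0, P3 = 0x6A

OFB decryption: S_i = E(K, S_{i−1}) with S_{0} = IV; P_i = C_i ⊕ S_i.
P1: S = E(K, 0xE8) = 0x6F; 0xF3 ⊕ 0x6F = 0x9C.
P2: S = E(K, 0x6F) = 0xF6; 0x16 ⊕ 0xF6 = 0xE0.
P3: S = E(K, 0xF6) = 0x7D; 0x17 ⊕ 0x7D = 0x6A.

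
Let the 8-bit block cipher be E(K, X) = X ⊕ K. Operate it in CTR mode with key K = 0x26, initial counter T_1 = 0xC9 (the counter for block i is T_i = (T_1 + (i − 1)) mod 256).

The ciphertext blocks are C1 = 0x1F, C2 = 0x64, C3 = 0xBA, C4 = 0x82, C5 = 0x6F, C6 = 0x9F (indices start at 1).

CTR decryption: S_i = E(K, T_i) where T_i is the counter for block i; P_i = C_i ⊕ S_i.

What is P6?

P6: T = 0xCE, S = E(K, T) = 0xE8; 0x9F ⊕ 0xE8 = 0x77.

P6 = 0x77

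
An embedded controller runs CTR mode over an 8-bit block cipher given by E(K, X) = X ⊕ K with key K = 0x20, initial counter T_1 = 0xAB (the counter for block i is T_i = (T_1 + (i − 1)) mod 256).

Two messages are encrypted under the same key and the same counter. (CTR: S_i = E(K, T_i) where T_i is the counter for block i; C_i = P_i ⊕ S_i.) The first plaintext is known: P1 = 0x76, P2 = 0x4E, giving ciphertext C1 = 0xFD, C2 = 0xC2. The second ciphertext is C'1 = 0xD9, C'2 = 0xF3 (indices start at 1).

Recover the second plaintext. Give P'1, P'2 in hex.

In CTR with a reused counter, both messages share the same keystream S_i, so C_i ⊕ C'_i = P_i ⊕ P'_i and thus P'_i = P_i ⊕ C_i ⊕ C'_i.
P'1: 0x76 ⊕ 0xFD ⊕ 0xD9 = 0x52.
P'2: 0x4E ⊕ 0xC2 ⊕ 0xF3 = 0x7F.

P'1 = 0x52, P'2 = 0x7F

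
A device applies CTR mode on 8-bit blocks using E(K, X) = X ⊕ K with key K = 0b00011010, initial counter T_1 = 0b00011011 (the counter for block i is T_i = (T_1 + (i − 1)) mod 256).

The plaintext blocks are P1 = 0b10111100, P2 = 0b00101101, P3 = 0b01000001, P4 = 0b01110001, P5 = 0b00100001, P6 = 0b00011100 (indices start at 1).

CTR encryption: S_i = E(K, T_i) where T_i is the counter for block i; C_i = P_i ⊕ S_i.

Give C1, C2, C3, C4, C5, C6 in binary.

C1: T = 0b00011011, S = E(K, T) = 0b00000001; 0b10111100 ⊕ 0b00000001 = 0b10111101.
C2: T = 0b00011100, S = E(K, T) = 0b00000110; 0b00101101 ⊕ 0b00000110 = 0b00101011.
C3: T = 0b00011101, S = E(K, T) = 0b00000111; 0b01000001 ⊕ 0b00000111 = 0b01000110.
C4: T = 0b00011110, S = E(K, T) = 0b00000100; 0b01110001 ⊕ 0b00000100 = 0b01110101.
C5: T = 0b00011111, S = E(K, T) = 0b00000101; 0b00100001 ⊕ 0b00000101 = 0b00100100.
C6: T = 0b00100000, S = E(K, T) = 0b00111010; 0b00011100 ⊕ 0b00111010 = 0b00100110.

C1 = 0b10111101, C2 = 0b00101011, C3 = 0b01000110, C4 = 0b01110101, C5 = 0b00100100, C6 = 0b00100110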